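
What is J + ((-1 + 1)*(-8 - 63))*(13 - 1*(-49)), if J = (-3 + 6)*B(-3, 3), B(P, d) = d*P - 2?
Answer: -33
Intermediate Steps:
B(P, d) = -2 + P*d (B(P, d) = P*d - 2 = -2 + P*d)
J = -33 (J = (-3 + 6)*(-2 - 3*3) = 3*(-2 - 9) = 3*(-11) = -33)
J + ((-1 + 1)*(-8 - 63))*(13 - 1*(-49)) = -33 + ((-1 + 1)*(-8 - 63))*(13 - 1*(-49)) = -33 + (0*(-71))*(13 + 49) = -33 + 0*62 = -33 + 0 = -33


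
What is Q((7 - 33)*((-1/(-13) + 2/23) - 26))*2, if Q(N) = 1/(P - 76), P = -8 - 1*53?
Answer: -2/137 ≈ -0.014599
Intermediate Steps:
P = -61 (P = -8 - 53 = -61)
Q(N) = -1/137 (Q(N) = 1/(-61 - 76) = 1/(-137) = -1/137)
Q((7 - 33)*((-1/(-13) + 2/23) - 26))*2 = -1/137*2 = -2/137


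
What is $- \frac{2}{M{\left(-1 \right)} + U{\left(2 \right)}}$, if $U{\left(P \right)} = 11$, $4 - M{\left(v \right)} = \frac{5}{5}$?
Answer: $- \frac{1}{7} \approx -0.14286$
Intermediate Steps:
$M{\left(v \right)} = 3$ ($M{\left(v \right)} = 4 - \frac{5}{5} = 4 - 5 \cdot \frac{1}{5} = 4 - 1 = 3$)
$- \frac{2}{M{\left(-1 \right)} + U{\left(2 \right)}} = - \frac{2}{3 + 11} = - \frac{2}{14} = \left(-2\right) \frac{1}{14} = - \frac{1}{7}$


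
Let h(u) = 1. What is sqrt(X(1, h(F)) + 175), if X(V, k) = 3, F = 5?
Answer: sqrt(178) ≈ 13.342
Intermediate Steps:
sqrt(X(1, h(F)) + 175) = sqrt(3 + 175) = sqrt(178)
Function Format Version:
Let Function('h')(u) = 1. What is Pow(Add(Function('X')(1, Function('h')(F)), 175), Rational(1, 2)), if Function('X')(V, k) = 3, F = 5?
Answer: Pow(178, Rational(1, 2)) ≈ 13.342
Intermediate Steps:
Pow(Add(Function('X')(1, Function('h')(F)), 175), Rational(1, 2)) = Pow(Add(3, 175), Rational(1, 2)) = Pow(178, Rational(1, 2))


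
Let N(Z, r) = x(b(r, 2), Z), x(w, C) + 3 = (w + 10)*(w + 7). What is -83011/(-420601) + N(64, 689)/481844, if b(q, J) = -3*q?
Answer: 1822260179901/202664068244 ≈ 8.9915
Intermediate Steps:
x(w, C) = -3 + (7 + w)*(10 + w) (x(w, C) = -3 + (w + 10)*(w + 7) = -3 + (10 + w)*(7 + w) = -3 + (7 + w)*(10 + w))
N(Z, r) = 67 - 51*r + 9*r**2 (N(Z, r) = 67 + (-3*r)**2 + 17*(-3*r) = 67 + 9*r**2 - 51*r = 67 - 51*r + 9*r**2)
-83011/(-420601) + N(64, 689)/481844 = -83011/(-420601) + (67 - 51*689 + 9*689**2)/481844 = -83011*(-1/420601) + (67 - 35139 + 9*474721)*(1/481844) = 83011/420601 + (67 - 35139 + 4272489)*(1/481844) = 83011/420601 + 4237417*(1/481844) = 83011/420601 + 4237417/481844 = 1822260179901/202664068244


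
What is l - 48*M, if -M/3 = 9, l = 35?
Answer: 1331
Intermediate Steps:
M = -27 (M = -3*9 = -27)
l - 48*M = 35 - 48*(-27) = 35 + 1296 = 1331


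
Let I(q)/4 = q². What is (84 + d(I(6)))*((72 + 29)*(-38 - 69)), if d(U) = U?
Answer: -2463996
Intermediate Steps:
I(q) = 4*q²
(84 + d(I(6)))*((72 + 29)*(-38 - 69)) = (84 + 4*6²)*((72 + 29)*(-38 - 69)) = (84 + 4*36)*(101*(-107)) = (84 + 144)*(-10807) = 228*(-10807) = -2463996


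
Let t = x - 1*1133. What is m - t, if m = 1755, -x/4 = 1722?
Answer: 9776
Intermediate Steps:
x = -6888 (x = -4*1722 = -6888)
t = -8021 (t = -6888 - 1*1133 = -6888 - 1133 = -8021)
m - t = 1755 - 1*(-8021) = 1755 + 8021 = 9776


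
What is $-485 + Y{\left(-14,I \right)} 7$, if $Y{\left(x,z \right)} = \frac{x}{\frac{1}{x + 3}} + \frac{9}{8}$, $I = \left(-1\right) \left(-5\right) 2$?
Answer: $\frac{4807}{8} \approx 600.88$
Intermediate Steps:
$I = 10$ ($I = 5 \cdot 2 = 10$)
$Y{\left(x,z \right)} = \frac{9}{8} + x \left(3 + x\right)$ ($Y{\left(x,z \right)} = \frac{x}{\frac{1}{3 + x}} + 9 \cdot \frac{1}{8} = x \left(3 + x\right) + \frac{9}{8} = \frac{9}{8} + x \left(3 + x\right)$)
$-485 + Y{\left(-14,I \right)} 7 = -485 + \left(\frac{9}{8} + \left(-14\right)^{2} + 3 \left(-14\right)\right) 7 = -485 + \left(\frac{9}{8} + 196 - 42\right) 7 = -485 + \frac{1241}{8} \cdot 7 = -485 + \frac{8687}{8} = \frac{4807}{8}$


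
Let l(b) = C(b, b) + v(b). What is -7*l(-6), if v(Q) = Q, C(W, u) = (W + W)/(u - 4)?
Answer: 168/5 ≈ 33.600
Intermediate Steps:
C(W, u) = 2*W/(-4 + u) (C(W, u) = (2*W)/(-4 + u) = 2*W/(-4 + u))
l(b) = b + 2*b/(-4 + b) (l(b) = 2*b/(-4 + b) + b = b + 2*b/(-4 + b))
-7*l(-6) = -(-42)*(-2 - 6)/(-4 - 6) = -(-42)*(-8)/(-10) = -(-42)*(-1)*(-8)/10 = -7*(-24/5) = 168/5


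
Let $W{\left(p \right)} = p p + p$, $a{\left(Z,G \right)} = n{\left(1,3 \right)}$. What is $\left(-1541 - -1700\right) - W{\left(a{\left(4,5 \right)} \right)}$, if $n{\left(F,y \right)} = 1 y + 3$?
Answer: $117$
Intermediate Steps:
$n{\left(F,y \right)} = 3 + y$ ($n{\left(F,y \right)} = y + 3 = 3 + y$)
$a{\left(Z,G \right)} = 6$ ($a{\left(Z,G \right)} = 3 + 3 = 6$)
$W{\left(p \right)} = p + p^{2}$ ($W{\left(p \right)} = p^{2} + p = p + p^{2}$)
$\left(-1541 - -1700\right) - W{\left(a{\left(4,5 \right)} \right)} = \left(-1541 - -1700\right) - 6 \left(1 + 6\right) = \left(-1541 + 1700\right) - 6 \cdot 7 = 159 - 42 = 117$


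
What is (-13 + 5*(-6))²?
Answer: 1849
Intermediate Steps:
(-13 + 5*(-6))² = (-13 - 30)² = (-43)² = 1849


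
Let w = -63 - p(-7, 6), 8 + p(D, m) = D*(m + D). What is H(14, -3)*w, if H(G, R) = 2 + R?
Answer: 62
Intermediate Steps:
p(D, m) = -8 + D*(D + m) (p(D, m) = -8 + D*(m + D) = -8 + D*(D + m))
w = -62 (w = -63 - (-8 + (-7)² - 7*6) = -63 - (-8 + 49 - 42) = -63 - 1*(-1) = -63 + 1 = -62)
H(14, -3)*w = (2 - 3)*(-62) = -1*(-62) = 62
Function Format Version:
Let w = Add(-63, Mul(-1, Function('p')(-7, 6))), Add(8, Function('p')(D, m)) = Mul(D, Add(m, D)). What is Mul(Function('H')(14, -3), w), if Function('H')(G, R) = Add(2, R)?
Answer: 62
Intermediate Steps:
Function('p')(D, m) = Add(-8, Mul(D, Add(D, m))) (Function('p')(D, m) = Add(-8, Mul(D, Add(m, D))) = Add(-8, Mul(D, Add(D, m))))
w = -62 (w = Add(-63, Mul(-1, Add(-8, Pow(-7, 2), Mul(-7, 6)))) = Add(-63, Mul(-1, Add(-8, 49, -42))) = Add(-63, Mul(-1, -1)) = Add(-63, 1) = -62)
Mul(Function('H')(14, -3), w) = Mul(Add(2, -3), -62) = Mul(-1, -62) = 62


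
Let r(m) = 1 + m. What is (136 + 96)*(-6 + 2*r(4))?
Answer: 928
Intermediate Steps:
(136 + 96)*(-6 + 2*r(4)) = (136 + 96)*(-6 + 2*(1 + 4)) = 232*(-6 + 2*5) = 232*(-6 + 10) = 232*4 = 928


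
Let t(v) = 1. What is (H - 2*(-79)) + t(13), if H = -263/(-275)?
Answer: 43988/275 ≈ 159.96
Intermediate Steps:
H = 263/275 (H = -263*(-1/275) = 263/275 ≈ 0.95636)
(H - 2*(-79)) + t(13) = (263/275 - 2*(-79)) + 1 = (263/275 + 158) + 1 = 43713/275 + 1 = 43988/275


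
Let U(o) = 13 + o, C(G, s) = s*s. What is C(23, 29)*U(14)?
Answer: 22707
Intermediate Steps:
C(G, s) = s²
C(23, 29)*U(14) = 29²*(13 + 14) = 841*27 = 22707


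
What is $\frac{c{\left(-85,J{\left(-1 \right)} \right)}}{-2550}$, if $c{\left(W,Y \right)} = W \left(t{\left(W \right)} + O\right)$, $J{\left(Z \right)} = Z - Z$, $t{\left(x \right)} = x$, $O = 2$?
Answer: $- \frac{83}{30} \approx -2.7667$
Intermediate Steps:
$J{\left(Z \right)} = 0$
$c{\left(W,Y \right)} = W \left(2 + W\right)$ ($c{\left(W,Y \right)} = W \left(W + 2\right) = W \left(2 + W\right)$)
$\frac{c{\left(-85,J{\left(-1 \right)} \right)}}{-2550} = \frac{\left(-85\right) \left(2 - 85\right)}{-2550} = \left(-85\right) \left(-83\right) \left(- \frac{1}{2550}\right) = 7055 \left(- \frac{1}{2550}\right) = - \frac{83}{30}$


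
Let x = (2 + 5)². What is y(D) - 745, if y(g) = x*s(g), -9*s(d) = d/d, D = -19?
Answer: -6754/9 ≈ -750.44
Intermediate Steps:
s(d) = -⅑ (s(d) = -d/(9*d) = -⅑*1 = -⅑)
x = 49 (x = 7² = 49)
y(g) = -49/9 (y(g) = 49*(-⅑) = -49/9)
y(D) - 745 = -49/9 - 745 = -6754/9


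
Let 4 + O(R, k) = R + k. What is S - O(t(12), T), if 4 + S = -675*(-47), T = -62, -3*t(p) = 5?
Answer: 95366/3 ≈ 31789.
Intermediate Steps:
t(p) = -5/3 (t(p) = -⅓*5 = -5/3)
S = 31721 (S = -4 - 675*(-47) = -4 + 31725 = 31721)
O(R, k) = -4 + R + k (O(R, k) = -4 + (R + k) = -4 + R + k)
S - O(t(12), T) = 31721 - (-4 - 5/3 - 62) = 31721 - 1*(-203/3) = 31721 + 203/3 = 95366/3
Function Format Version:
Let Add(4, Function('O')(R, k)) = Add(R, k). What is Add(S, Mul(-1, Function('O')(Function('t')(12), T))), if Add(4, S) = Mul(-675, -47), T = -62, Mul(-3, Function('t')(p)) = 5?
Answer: Rational(95366, 3) ≈ 31789.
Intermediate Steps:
Function('t')(p) = Rational(-5, 3) (Function('t')(p) = Mul(Rational(-1, 3), 5) = Rational(-5, 3))
S = 31721 (S = Add(-4, Mul(-675, -47)) = Add(-4, 31725) = 31721)
Function('O')(R, k) = Add(-4, R, k) (Function('O')(R, k) = Add(-4, Add(R, k)) = Add(-4, R, k))
Add(S, Mul(-1, Function('O')(Function('t')(12), T))) = Add(31721, Mul(-1, Add(-4, Rational(-5, 3), -62))) = Add(31721, Mul(-1, Rational(-203, 3))) = Add(31721, Rational(203, 3)) = Rational(95366, 3)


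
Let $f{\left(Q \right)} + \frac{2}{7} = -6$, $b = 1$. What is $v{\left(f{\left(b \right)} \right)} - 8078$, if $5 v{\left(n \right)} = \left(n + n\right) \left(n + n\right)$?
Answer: $- \frac{1971366}{245} \approx -8046.4$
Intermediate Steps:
$f{\left(Q \right)} = - \frac{44}{7}$ ($f{\left(Q \right)} = - \frac{2}{7} - 6 = - \frac{44}{7}$)
$v{\left(n \right)} = \frac{4 n^{2}}{5}$ ($v{\left(n \right)} = \frac{\left(n + n\right) \left(n + n\right)}{5} = \frac{2 n 2 n}{5} = \frac{4 n^{2}}{5}$)
$v{\left(f{\left(b \right)} \right)} - 8078 = \frac{4 \left(- \frac{44}{7}\right)^{2}}{5} - 8078 = \frac{4}{5} \cdot \frac{1936}{49} - 8078 = \frac{7744}{245} - 8078 = - \frac{1971366}{245}$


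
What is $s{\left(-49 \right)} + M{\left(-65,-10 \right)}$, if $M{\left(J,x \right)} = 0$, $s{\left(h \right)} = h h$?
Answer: $2401$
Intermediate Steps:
$s{\left(h \right)} = h^{2}$
$s{\left(-49 \right)} + M{\left(-65,-10 \right)} = \left(-49\right)^{2} + 0 = 2401 + 0 = 2401$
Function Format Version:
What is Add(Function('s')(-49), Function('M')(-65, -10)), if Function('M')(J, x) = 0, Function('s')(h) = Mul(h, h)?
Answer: 2401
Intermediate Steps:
Function('s')(h) = Pow(h, 2)
Add(Function('s')(-49), Function('M')(-65, -10)) = Add(Pow(-49, 2), 0) = Add(2401, 0) = 2401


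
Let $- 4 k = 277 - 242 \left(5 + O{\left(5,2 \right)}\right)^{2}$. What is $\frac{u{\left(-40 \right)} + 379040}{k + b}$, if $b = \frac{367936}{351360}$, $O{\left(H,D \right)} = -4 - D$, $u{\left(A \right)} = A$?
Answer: $- \frac{4161420000}{84577} \approx -49203.0$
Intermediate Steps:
$k = - \frac{35}{4}$ ($k = - \frac{277 - 242 \left(5 - 6\right)^{2}}{4} = - \frac{277 - 242 \left(-1\right)^{2}}{4} = - \frac{277 - 242}{4} = \left(- \frac{1}{4}\right) 35 = - \frac{35}{4} \approx -8.75$)
$b = \frac{5749}{5490}$ ($b = 367936 \cdot \frac{1}{351360} = \frac{5749}{5490} \approx 1.0472$)
$\frac{u{\left(-40 \right)} + 379040}{k + b} = \frac{-40 + 379040}{- \frac{35}{4} + \frac{5749}{5490}} = \frac{379000}{- \frac{84577}{10980}} = 379000 \left(- \frac{10980}{84577}\right) = - \frac{4161420000}{84577}$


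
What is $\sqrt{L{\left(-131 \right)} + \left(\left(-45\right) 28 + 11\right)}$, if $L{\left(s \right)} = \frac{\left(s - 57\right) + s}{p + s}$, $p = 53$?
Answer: $\frac{i \sqrt{7574034}}{78} \approx 35.283 i$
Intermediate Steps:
$L{\left(s \right)} = \frac{-57 + 2 s}{53 + s}$ ($L{\left(s \right)} = \frac{\left(s - 57\right) + s}{53 + s} = \frac{\left(-57 + s\right) + s}{53 + s} = \frac{-57 + 2 s}{53 + s}$)
$\sqrt{L{\left(-131 \right)} + \left(\left(-45\right) 28 + 11\right)} = \sqrt{\frac{-57 + 2 \left(-131\right)}{53 - 131} + \left(\left(-45\right) 28 + 11\right)} = \sqrt{\frac{-57 - 262}{-78} + \left(-1260 + 11\right)} = \sqrt{\left(- \frac{1}{78}\right) \left(-319\right) - 1249} = \sqrt{\frac{319}{78} - 1249} = \sqrt{- \frac{97103}{78}} = \frac{i \sqrt{7574034}}{78}$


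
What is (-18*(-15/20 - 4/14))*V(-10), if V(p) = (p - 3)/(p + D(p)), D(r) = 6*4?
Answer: -3393/196 ≈ -17.311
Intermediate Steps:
D(r) = 24
V(p) = (-3 + p)/(24 + p) (V(p) = (p - 3)/(p + 24) = (-3 + p)/(24 + p))
(-18*(-15/20 - 4/14))*V(-10) = (-18*(-15/20 - 4/14))*((-3 - 10)/(24 - 10)) = (-18*(-15*1/20 - 4*1/14))*(-13/14) = (-18*(-¾ - 2/7))*((1/14)*(-13)) = -18*(-29/28)*(-13/14) = (261/14)*(-13/14) = -3393/196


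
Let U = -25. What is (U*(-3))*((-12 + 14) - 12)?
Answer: -750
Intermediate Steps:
(U*(-3))*((-12 + 14) - 12) = (-25*(-3))*((-12 + 14) - 12) = 75*(2 - 12) = 75*(-10) = -750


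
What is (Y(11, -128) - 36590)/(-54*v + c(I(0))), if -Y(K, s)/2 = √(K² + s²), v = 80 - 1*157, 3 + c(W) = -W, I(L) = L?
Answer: -7318/831 - 2*√16505/4155 ≈ -8.8681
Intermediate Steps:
c(W) = -3 - W
v = -77 (v = 80 - 157 = -77)
Y(K, s) = -2*√(K² + s²)
(Y(11, -128) - 36590)/(-54*v + c(I(0))) = (-2*√(11² + (-128)²) - 36590)/(-54*(-77) + (-3 - 1*0)) = (-2*√(121 + 16384) - 36590)/(4158 + (-3 + 0)) = (-2*√16505 - 36590)/(4158 - 3) = (-36590 - 2*√16505)/4155 = (-36590 - 2*√16505)*(1/4155) = -7318/831 - 2*√16505/4155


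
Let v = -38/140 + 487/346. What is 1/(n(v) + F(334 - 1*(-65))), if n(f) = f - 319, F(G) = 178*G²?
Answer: 6055/171583321124 ≈ 3.5289e-8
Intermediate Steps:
v = 6879/6055 (v = -38*1/140 + 487*(1/346) = -19/70 + 487/346 = 6879/6055 ≈ 1.1361)
n(f) = -319 + f
1/(n(v) + F(334 - 1*(-65))) = 1/((-319 + 6879/6055) + 178*(334 - 1*(-65))²) = 1/(-1924666/6055 + 178*(334 + 65)²) = 1/(-1924666/6055 + 178*399²) = 1/(-1924666/6055 + 178*159201) = 1/(-1924666/6055 + 28337778) = 1/(171583321124/6055) = 6055/171583321124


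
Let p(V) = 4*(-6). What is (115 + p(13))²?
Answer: 8281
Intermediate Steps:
p(V) = -24
(115 + p(13))² = (115 - 24)² = 91² = 8281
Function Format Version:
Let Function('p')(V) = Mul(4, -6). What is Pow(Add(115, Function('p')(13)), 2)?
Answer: 8281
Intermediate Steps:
Function('p')(V) = -24
Pow(Add(115, Function('p')(13)), 2) = Pow(Add(115, -24), 2) = Pow(91, 2) = 8281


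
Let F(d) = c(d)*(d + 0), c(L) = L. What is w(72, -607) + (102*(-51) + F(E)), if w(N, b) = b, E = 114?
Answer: 7187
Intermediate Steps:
F(d) = d² (F(d) = d*(d + 0) = d*d = d²)
w(72, -607) + (102*(-51) + F(E)) = -607 + (102*(-51) + 114²) = -607 + (-5202 + 12996) = -607 + 7794 = 7187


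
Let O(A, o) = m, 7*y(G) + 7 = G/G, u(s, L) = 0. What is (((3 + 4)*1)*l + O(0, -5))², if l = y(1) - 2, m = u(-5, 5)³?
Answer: 400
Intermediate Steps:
y(G) = -6/7 (y(G) = -1 + (G/G)/7 = -1 + (⅐)*1 = -1 + ⅐ = -6/7)
m = 0 (m = 0³ = 0)
O(A, o) = 0
l = -20/7 (l = -6/7 - 2 = -20/7 ≈ -2.8571)
(((3 + 4)*1)*l + O(0, -5))² = (((3 + 4)*1)*(-20/7) + 0)² = ((7*1)*(-20/7) + 0)² = (7*(-20/7) + 0)² = (-20 + 0)² = (-20)² = 400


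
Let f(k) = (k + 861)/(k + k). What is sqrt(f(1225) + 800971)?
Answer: sqrt(981190518)/35 ≈ 894.97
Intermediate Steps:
f(k) = (861 + k)/(2*k) (f(k) = (861 + k)/((2*k)) = (861 + k)*(1/(2*k)) = (861 + k)/(2*k))
sqrt(f(1225) + 800971) = sqrt((1/2)*(861 + 1225)/1225 + 800971) = sqrt((1/2)*(1/1225)*2086 + 800971) = sqrt(149/175 + 800971) = sqrt(140170074/175) = sqrt(981190518)/35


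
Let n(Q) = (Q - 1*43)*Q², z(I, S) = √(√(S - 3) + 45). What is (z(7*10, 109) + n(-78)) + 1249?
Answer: -734915 + √(45 + √106) ≈ -7.3491e+5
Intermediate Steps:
z(I, S) = √(45 + √(-3 + S)) (z(I, S) = √(√(-3 + S) + 45) = √(45 + √(-3 + S)))
n(Q) = Q²*(-43 + Q) (n(Q) = (Q - 43)*Q² = (-43 + Q)*Q² = Q²*(-43 + Q))
(z(7*10, 109) + n(-78)) + 1249 = (√(45 + √(-3 + 109)) + (-78)²*(-43 - 78)) + 1249 = (√(45 + √106) + 6084*(-121)) + 1249 = (√(45 + √106) - 736164) + 1249 = (-736164 + √(45 + √106)) + 1249 = -734915 + √(45 + √106)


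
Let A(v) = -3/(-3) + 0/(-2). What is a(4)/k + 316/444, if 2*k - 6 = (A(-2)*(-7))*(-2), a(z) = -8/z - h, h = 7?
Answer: -209/1110 ≈ -0.18829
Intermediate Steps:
A(v) = 1 (A(v) = -3*(-⅓) + 0*(-½) = 1 + 0 = 1)
a(z) = -7 - 8/z (a(z) = -8/z - 1*7 = -8/z - 7 = -7 - 8/z)
k = 10 (k = 3 + ((1*(-7))*(-2))/2 = 3 + (-7*(-2))/2 = 3 + (½)*14 = 3 + 7 = 10)
a(4)/k + 316/444 = (-7 - 8/4)/10 + 316/444 = (-7 - 8*¼)*(⅒) + 316*(1/444) = (-7 - 2)*(⅒) + 79/111 = -9*⅒ + 79/111 = -9/10 + 79/111 = -209/1110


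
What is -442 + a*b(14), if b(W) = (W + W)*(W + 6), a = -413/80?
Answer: -3333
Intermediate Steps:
a = -413/80 (a = -413*1/80 = -413/80 ≈ -5.1625)
b(W) = 2*W*(6 + W) (b(W) = (2*W)*(6 + W) = 2*W*(6 + W))
-442 + a*b(14) = -442 - 413*14*(6 + 14)/40 = -442 - 413*14*20/40 = -442 - 413/80*560 = -442 - 2891 = -3333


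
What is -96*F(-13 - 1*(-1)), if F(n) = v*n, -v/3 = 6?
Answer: -20736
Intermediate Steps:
v = -18 (v = -3*6 = -18)
F(n) = -18*n
-96*F(-13 - 1*(-1)) = -(-1728)*(-13 - 1*(-1)) = -(-1728)*(-13 + 1) = -(-1728)*(-12) = -96*216 = -20736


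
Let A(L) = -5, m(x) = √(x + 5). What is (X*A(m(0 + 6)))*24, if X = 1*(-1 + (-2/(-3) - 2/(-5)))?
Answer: -8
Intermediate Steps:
m(x) = √(5 + x)
X = 1/15 (X = 1*(-1 + (-2*(-⅓) - 2*(-⅕))) = 1*(-1 + (⅔ + ⅖)) = 1*(-1 + 16/15) = 1*(1/15) = 1/15 ≈ 0.066667)
(X*A(m(0 + 6)))*24 = ((1/15)*(-5))*24 = -⅓*24 = -8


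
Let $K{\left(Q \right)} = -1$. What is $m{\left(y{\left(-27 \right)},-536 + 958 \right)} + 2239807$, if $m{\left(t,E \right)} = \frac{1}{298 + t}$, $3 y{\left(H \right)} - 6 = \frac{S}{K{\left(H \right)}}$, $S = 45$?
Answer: $\frac{638344996}{285} \approx 2.2398 \cdot 10^{6}$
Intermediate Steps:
$y{\left(H \right)} = -13$ ($y{\left(H \right)} = 2 + \frac{45 \frac{1}{-1}}{3} = 2 + \frac{45 \left(-1\right)}{3} = 2 + \frac{1}{3} \left(-45\right) = 2 - 15 = -13$)
$m{\left(y{\left(-27 \right)},-536 + 958 \right)} + 2239807 = \frac{1}{298 - 13} + 2239807 = \frac{1}{285} + 2239807 = \frac{638344996}{285}$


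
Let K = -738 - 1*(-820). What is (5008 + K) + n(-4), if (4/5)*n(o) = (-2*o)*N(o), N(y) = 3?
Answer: 5120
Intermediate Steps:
K = 82 (K = -738 + 820 = 82)
n(o) = -15*o/2 (n(o) = 5*(-2*o*3)/4 = 5*(-6*o)/4 = -15*o/2)
(5008 + K) + n(-4) = (5008 + 82) - 15/2*(-4) = 5090 + 30 = 5120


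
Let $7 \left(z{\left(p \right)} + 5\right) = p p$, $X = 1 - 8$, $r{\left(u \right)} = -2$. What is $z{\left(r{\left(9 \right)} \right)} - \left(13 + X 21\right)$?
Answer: $\frac{907}{7} \approx 129.57$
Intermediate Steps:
$X = -7$ ($X = 1 - 8 = -7$)
$z{\left(p \right)} = -5 + \frac{p^{2}}{7}$ ($z{\left(p \right)} = -5 + \frac{p p}{7} = -5 + \frac{p^{2}}{7}$)
$z{\left(r{\left(9 \right)} \right)} - \left(13 + X 21\right) = \left(-5 + \frac{\left(-2\right)^{2}}{7}\right) - \left(13 - 147\right) = \left(-5 + \frac{1}{7} \cdot 4\right) - \left(13 - 147\right) = \left(-5 + \frac{4}{7}\right) - -134 = - \frac{31}{7} + 134 = \frac{907}{7}$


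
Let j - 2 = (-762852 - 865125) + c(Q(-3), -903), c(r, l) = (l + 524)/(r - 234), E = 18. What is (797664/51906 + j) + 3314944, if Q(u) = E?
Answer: 3152329259537/1868616 ≈ 1.6870e+6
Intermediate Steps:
Q(u) = 18
c(r, l) = (524 + l)/(-234 + r)
j = -351642221/216 (j = 2 + ((-762852 - 865125) + (524 - 903)/(-234 + 18)) = 2 + (-1627977 - 379/(-216)) = 2 + (-1627977 - 1/216*(-379)) = 2 + (-1627977 + 379/216) = 2 - 351642653/216 = -351642221/216 ≈ -1.6280e+6)
(797664/51906 + j) + 3314944 = (797664/51906 - 351642221/216) + 3314944 = (797664*(1/51906) - 351642221/216) + 3314944 = (132944/8651 - 351642221/216) + 3314944 = -3042028137967/1868616 + 3314944 = 3152329259537/1868616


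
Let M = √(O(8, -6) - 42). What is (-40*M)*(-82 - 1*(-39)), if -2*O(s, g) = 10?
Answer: 1720*I*√47 ≈ 11792.0*I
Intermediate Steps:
O(s, g) = -5 (O(s, g) = -½*10 = -5)
M = I*√47 (M = √(-5 - 42) = √(-47) = I*√47 ≈ 6.8557*I)
(-40*M)*(-82 - 1*(-39)) = (-40*I*√47)*(-82 - 1*(-39)) = (-40*I*√47)*(-82 + 39) = -40*I*√47*(-43) = 1720*I*√47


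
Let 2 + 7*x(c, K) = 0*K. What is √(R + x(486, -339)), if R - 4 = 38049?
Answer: √1864583/7 ≈ 195.07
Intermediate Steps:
x(c, K) = -2/7 (x(c, K) = -2/7 + (0*K)/7 = -2/7 + (⅐)*0 = -2/7 + 0 = -2/7)
R = 38053 (R = 4 + 38049 = 38053)
√(R + x(486, -339)) = √(38053 - 2/7) = √(266369/7) = √1864583/7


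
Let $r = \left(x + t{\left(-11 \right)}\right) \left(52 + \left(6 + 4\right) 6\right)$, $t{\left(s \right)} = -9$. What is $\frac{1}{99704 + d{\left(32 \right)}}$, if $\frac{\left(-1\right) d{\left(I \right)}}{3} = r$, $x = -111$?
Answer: $\frac{1}{140024} \approx 7.1416 \cdot 10^{-6}$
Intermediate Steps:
$r = -13440$ ($r = \left(-111 - 9\right) \left(52 + \left(6 + 4\right) 6\right) = - 120 \left(52 + 10 \cdot 6\right) = - 120 \left(52 + 60\right) = \left(-120\right) 112 = -13440$)
$d{\left(I \right)} = 40320$ ($d{\left(I \right)} = \left(-3\right) \left(-13440\right) = 40320$)
$\frac{1}{99704 + d{\left(32 \right)}} = \frac{1}{99704 + 40320} = \frac{1}{140024}$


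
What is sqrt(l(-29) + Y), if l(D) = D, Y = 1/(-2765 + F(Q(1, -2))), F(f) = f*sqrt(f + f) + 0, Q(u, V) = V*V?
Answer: sqrt(-80186 + 232*sqrt(2))/sqrt(2765 - 8*sqrt(2)) ≈ 5.3852*I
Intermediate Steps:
Q(u, V) = V**2
F(f) = sqrt(2)*f**(3/2) (F(f) = f*sqrt(2*f) + 0 = f*(sqrt(2)*sqrt(f)) + 0 = sqrt(2)*f**(3/2) + 0 = sqrt(2)*f**(3/2))
Y = 1/(-2765 + 8*sqrt(2)) (Y = 1/(-2765 + sqrt(2)*((-2)**2)**(3/2)) = 1/(-2765 + sqrt(2)*4**(3/2)) = 1/(-2765 + sqrt(2)*8) = 1/(-2765 + 8*sqrt(2)) ≈ -0.00036315)
sqrt(l(-29) + Y) = sqrt(-29 + (-2765/7645097 - 8*sqrt(2)/7645097)) = sqrt(-221710578/7645097 - 8*sqrt(2)/7645097)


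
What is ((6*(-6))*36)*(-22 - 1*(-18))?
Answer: 5184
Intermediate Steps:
((6*(-6))*36)*(-22 - 1*(-18)) = (-36*36)*(-22 + 18) = -1296*(-4) = 5184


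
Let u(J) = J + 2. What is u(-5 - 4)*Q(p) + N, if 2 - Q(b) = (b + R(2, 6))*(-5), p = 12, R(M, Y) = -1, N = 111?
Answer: -288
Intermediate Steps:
u(J) = 2 + J
Q(b) = -3 + 5*b (Q(b) = 2 - (b - 1)*(-5) = 2 - (-1 + b)*(-5) = 2 - (5 - 5*b) = 2 + (-5 + 5*b) = -3 + 5*b)
u(-5 - 4)*Q(p) + N = (2 + (-5 - 4))*(-3 + 5*12) + 111 = (2 - 9)*(-3 + 60) + 111 = -7*57 + 111 = -399 + 111 = -288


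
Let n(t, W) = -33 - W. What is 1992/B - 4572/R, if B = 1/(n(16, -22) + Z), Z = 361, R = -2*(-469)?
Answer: 326984514/469 ≈ 6.9720e+5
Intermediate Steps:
R = 938
B = 1/350 (B = 1/((-33 - 1*(-22)) + 361) = 1/((-33 + 22) + 361) = 1/(-11 + 361) = 1/350 ≈ 0.0028571)
1992/B - 4572/R = 1992/(1/350) - 4572/938 = 1992*350 - 4572*1/938 = 697200 - 2286/469 = 326984514/469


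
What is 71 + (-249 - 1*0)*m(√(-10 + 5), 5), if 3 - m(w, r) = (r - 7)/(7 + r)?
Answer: -1435/2 ≈ -717.50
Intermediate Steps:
m(w, r) = 3 - (-7 + r)/(7 + r) (m(w, r) = 3 - (r - 7)/(7 + r) = 3 - (-7 + r)/(7 + r))
71 + (-249 - 1*0)*m(√(-10 + 5), 5) = 71 + (-249 - 1*0)*(2*(14 + 5)/(7 + 5)) = 71 + (-249 + 0)*(2*19/12) = 71 - 498*19/12 = 71 - 249*19/6 = 71 - 1577/2 = -1435/2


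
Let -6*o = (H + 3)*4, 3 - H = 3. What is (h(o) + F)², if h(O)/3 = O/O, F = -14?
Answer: 121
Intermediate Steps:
H = 0 (H = 3 - 1*3 = 3 - 3 = 0)
o = -2 (o = -(0 + 3)*4/6 = -4/2 = -⅙*12 = -2)
h(O) = 3 (h(O) = 3*(O/O) = 3*1 = 3)
(h(o) + F)² = (3 - 14)² = (-11)² = 121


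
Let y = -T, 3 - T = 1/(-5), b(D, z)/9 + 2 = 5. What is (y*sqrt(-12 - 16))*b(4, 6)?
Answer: -864*I*sqrt(7)/5 ≈ -457.19*I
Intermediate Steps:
b(D, z) = 27 (b(D, z) = -18 + 9*5 = -18 + 45 = 27)
T = 16/5 (T = 3 - 1/(-5) = 3 - 1*(-1/5) = 3 + 1/5 = 16/5 ≈ 3.2000)
y = -16/5 (y = -1*16/5 = -16/5 ≈ -3.2000)
(y*sqrt(-12 - 16))*b(4, 6) = -16*sqrt(-12 - 16)/5*27 = -32*I*sqrt(7)/5*27 = -864*I*sqrt(7)/5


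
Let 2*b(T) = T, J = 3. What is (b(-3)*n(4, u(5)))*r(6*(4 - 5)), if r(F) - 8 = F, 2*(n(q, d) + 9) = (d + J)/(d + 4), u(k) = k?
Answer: 77/3 ≈ 25.667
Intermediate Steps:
b(T) = T/2
n(q, d) = -9 + (3 + d)/(2*(4 + d)) (n(q, d) = -9 + ((d + 3)/(d + 4))/2 = -9 + ((3 + d)/(4 + d))/2 = -9 + (3 + d)/(2*(4 + d)))
r(F) = 8 + F
(b(-3)*n(4, u(5)))*r(6*(4 - 5)) = (((1/2)*(-3))*((-69 - 17*5)/(2*(4 + 5))))*(8 + 6*(4 - 5)) = (-3*(-69 - 85)/(4*9))*(8 + 6*(-1)) = (-3*(-154)/(4*9))*(8 - 6) = -3/2*(-77/9)*2 = (77/6)*2 = 77/3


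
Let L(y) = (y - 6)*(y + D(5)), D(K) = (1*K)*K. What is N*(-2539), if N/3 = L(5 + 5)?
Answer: -1066380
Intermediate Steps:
D(K) = K² (D(K) = K*K = K²)
L(y) = (-6 + y)*(25 + y) (L(y) = (y - 6)*(y + 5²) = (-6 + y)*(y + 25) = (-6 + y)*(25 + y))
N = 420 (N = 3*(-150 + (5 + 5)² + 19*(5 + 5)) = 3*(-150 + 10² + 19*10) = 3*(-150 + 100 + 190) = 3*140 = 420)
N*(-2539) = 420*(-2539) = -1066380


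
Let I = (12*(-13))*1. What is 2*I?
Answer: -312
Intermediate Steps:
I = -156 (I = -156*1 = -156)
2*I = 2*(-156) = -312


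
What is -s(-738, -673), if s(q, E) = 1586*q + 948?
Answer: 1169520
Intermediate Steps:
s(q, E) = 948 + 1586*q
-s(-738, -673) = -(948 + 1586*(-738)) = -(948 - 1170468) = -1*(-1169520) = 1169520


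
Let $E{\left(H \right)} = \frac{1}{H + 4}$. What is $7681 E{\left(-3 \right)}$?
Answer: $7681$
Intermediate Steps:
$E{\left(H \right)} = \frac{1}{4 + H}$
$7681 E{\left(-3 \right)} = \frac{7681}{4 - 3} = \frac{7681}{1} = 7681 \cdot 1 = 7681$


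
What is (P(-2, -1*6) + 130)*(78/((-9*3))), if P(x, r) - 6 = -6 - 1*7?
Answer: -1066/3 ≈ -355.33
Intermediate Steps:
P(x, r) = -7 (P(x, r) = 6 + (-6 - 1*7) = 6 + (-6 - 7) = 6 - 13 = -7)
(P(-2, -1*6) + 130)*(78/((-9*3))) = (-7 + 130)*(78/((-9*3))) = 123*(78/(-27)) = 123*(78*(-1/27)) = 123*(-26/9) = -1066/3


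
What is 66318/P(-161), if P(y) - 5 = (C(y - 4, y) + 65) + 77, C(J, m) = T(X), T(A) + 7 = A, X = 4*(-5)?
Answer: 11053/20 ≈ 552.65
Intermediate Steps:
X = -20
T(A) = -7 + A
C(J, m) = -27 (C(J, m) = -7 - 20 = -27)
P(y) = 120 (P(y) = 5 + ((-27 + 65) + 77) = 5 + (38 + 77) = 5 + 115 = 120)
66318/P(-161) = 66318/120 = 66318*(1/120) = 11053/20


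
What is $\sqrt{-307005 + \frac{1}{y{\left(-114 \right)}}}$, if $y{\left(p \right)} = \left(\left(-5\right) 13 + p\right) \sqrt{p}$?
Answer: $\frac{\sqrt{-127838366676180 + 20406 i \sqrt{114}}}{20406} \approx 4.7216 \cdot 10^{-7} + 554.08 i$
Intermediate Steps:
$y{\left(p \right)} = \sqrt{p} \left(-65 + p\right)$ ($y{\left(p \right)} = \left(-65 + p\right) \sqrt{p} = \sqrt{p} \left(-65 + p\right)$)
$\sqrt{-307005 + \frac{1}{y{\left(-114 \right)}}} = \sqrt{-307005 + \frac{1}{\sqrt{-114} \left(-65 - 114\right)}} = \sqrt{-307005 + \frac{1}{i \sqrt{114} \left(-179\right)}} = \sqrt{-307005 + \frac{1}{\left(-179\right) i \sqrt{114}}} = \sqrt{-307005 + \frac{i \sqrt{114}}{20406}}$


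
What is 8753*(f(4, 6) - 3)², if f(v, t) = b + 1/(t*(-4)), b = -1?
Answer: 82356977/576 ≈ 1.4298e+5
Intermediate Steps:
f(v, t) = -1 - 1/(4*t) (f(v, t) = -1 + 1/(t*(-4)) = -1 + 1/(-4*t) = -1 - 1/(4*t))
8753*(f(4, 6) - 3)² = 8753*((-¼ - 1*6)/6 - 3)² = 8753*((-¼ - 6)/6 - 3)² = 8753*((⅙)*(-25/4) - 3)² = 8753*(-25/24 - 3)² = 8753*(-97/24)² = 8753*(9409/576) = 82356977/576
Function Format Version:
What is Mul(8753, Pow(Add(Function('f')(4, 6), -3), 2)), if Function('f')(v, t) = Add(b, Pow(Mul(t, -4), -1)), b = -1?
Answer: Rational(82356977, 576) ≈ 1.4298e+5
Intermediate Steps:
Function('f')(v, t) = Add(-1, Mul(Rational(-1, 4), Pow(t, -1))) (Function('f')(v, t) = Add(-1, Pow(Mul(t, -4), -1)) = Add(-1, Pow(Mul(-4, t), -1)) = Add(-1, Mul(Rational(-1, 4), Pow(t, -1))))
Mul(8753, Pow(Add(Function('f')(4, 6), -3), 2)) = Mul(8753, Pow(Add(Mul(Pow(6, -1), Add(Rational(-1, 4), Mul(-1, 6))), -3), 2)) = Mul(8753, Pow(Add(Mul(Rational(1, 6), Add(Rational(-1, 4), -6)), -3), 2)) = Mul(8753, Pow(Add(Mul(Rational(1, 6), Rational(-25, 4)), -3), 2)) = Mul(8753, Pow(Add(Rational(-25, 24), -3), 2)) = Mul(8753, Pow(Rational(-97, 24), 2)) = Mul(8753, Rational(9409, 576)) = Rational(82356977, 576)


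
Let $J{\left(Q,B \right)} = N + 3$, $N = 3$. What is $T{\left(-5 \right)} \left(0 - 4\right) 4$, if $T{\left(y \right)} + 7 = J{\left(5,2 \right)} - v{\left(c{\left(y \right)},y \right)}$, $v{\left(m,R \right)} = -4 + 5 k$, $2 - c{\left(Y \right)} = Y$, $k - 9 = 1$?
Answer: $752$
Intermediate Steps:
$k = 10$ ($k = 9 + 1 = 10$)
$c{\left(Y \right)} = 2 - Y$
$J{\left(Q,B \right)} = 6$ ($J{\left(Q,B \right)} = 3 + 3 = 6$)
$v{\left(m,R \right)} = 46$ ($v{\left(m,R \right)} = -4 + 5 \cdot 10 = -4 + 50 = 46$)
$T{\left(y \right)} = -47$ ($T{\left(y \right)} = -7 + \left(6 - 46\right) = -7 - 40 = -47$)
$T{\left(-5 \right)} \left(0 - 4\right) 4 = - 47 \left(0 - 4\right) 4 = - 47 \left(\left(-4\right) 4\right) = \left(-47\right) \left(-16\right) = 752$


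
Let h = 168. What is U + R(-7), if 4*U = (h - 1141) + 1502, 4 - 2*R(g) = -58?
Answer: 653/4 ≈ 163.25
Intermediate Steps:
R(g) = 31 (R(g) = 2 - ½*(-58) = 2 + 29 = 31)
U = 529/4 (U = ((168 - 1141) + 1502)/4 = (-973 + 1502)/4 = (¼)*529 = 529/4 ≈ 132.25)
U + R(-7) = 529/4 + 31 = 653/4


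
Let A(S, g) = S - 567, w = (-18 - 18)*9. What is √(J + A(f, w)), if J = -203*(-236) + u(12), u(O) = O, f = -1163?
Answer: √46190 ≈ 214.92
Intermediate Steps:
w = -324 (w = -36*9 = -324)
A(S, g) = -567 + S
J = 47920 (J = -203*(-236) + 12 = 47908 + 12 = 47920)
√(J + A(f, w)) = √(47920 + (-567 - 1163)) = √(47920 - 1730) = √46190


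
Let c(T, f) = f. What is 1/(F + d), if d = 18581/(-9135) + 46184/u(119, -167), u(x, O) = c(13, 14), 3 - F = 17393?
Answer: -9135/128741171 ≈ -7.0956e-5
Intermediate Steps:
F = -17390 (F = 3 - 1*17393 = 3 - 17393 = -17390)
u(x, O) = 14
d = 30116479/9135 (d = 18581/(-9135) + 46184/14 = 18581*(-1/9135) + 46184*(1/14) = -18581/9135 + 23092/7 = 30116479/9135 ≈ 3296.8)
1/(F + d) = 1/(-17390 + 30116479/9135) = 1/(-128741171/9135) = -9135/128741171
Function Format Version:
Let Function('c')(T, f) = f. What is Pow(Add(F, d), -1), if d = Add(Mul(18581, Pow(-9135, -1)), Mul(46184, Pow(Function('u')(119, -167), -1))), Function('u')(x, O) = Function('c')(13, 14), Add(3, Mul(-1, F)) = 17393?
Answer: Rational(-9135, 128741171) ≈ -7.0956e-5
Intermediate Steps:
F = -17390 (F = Add(3, Mul(-1, 17393)) = Add(3, -17393) = -17390)
Function('u')(x, O) = 14
d = Rational(30116479, 9135) (d = Add(Mul(18581, Pow(-9135, -1)), Mul(46184, Pow(14, -1))) = Add(Mul(18581, Rational(-1, 9135)), Mul(46184, Rational(1, 14))) = Add(Rational(-18581, 9135), Rational(23092, 7)) = Rational(30116479, 9135) ≈ 3296.8)
Pow(Add(F, d), -1) = Pow(Add(-17390, Rational(30116479, 9135)), -1) = Pow(Rational(-128741171, 9135), -1) = Rational(-9135, 128741171)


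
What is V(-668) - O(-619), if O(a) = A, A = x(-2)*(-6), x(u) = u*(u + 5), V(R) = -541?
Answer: -577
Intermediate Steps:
x(u) = u*(5 + u)
A = 36 (A = -2*(5 - 2)*(-6) = -2*3*(-6) = -6*(-6) = 36)
O(a) = 36
V(-668) - O(-619) = -541 - 1*36 = -541 - 36 = -577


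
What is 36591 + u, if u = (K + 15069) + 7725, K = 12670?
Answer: 72055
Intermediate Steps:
u = 35464 (u = (12670 + 15069) + 7725 = 27739 + 7725 = 35464)
36591 + u = 36591 + 35464 = 72055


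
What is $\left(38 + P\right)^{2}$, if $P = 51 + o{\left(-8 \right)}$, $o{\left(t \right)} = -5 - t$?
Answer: $8464$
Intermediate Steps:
$P = 54$ ($P = 51 - -3 = 51 + \left(-5 + 8\right) = 51 + 3 = 54$)
$\left(38 + P\right)^{2} = \left(38 + 54\right)^{2} = 92^{2} = 8464$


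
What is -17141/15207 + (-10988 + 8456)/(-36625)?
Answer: -589285001/556956375 ≈ -1.0580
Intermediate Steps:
-17141/15207 + (-10988 + 8456)/(-36625) = -17141*1/15207 - 2532*(-1/36625) = -17141/15207 + 2532/36625 = -589285001/556956375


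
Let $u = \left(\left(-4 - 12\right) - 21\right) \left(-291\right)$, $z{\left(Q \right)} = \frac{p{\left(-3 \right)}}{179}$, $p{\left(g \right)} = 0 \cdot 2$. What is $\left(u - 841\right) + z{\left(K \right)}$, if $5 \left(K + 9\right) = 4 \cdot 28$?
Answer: $9926$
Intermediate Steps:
$p{\left(g \right)} = 0$
$K = \frac{67}{5}$ ($K = -9 + \frac{4 \cdot 28}{5} = -9 + \frac{1}{5} \cdot 112 = -9 + \frac{112}{5} = \frac{67}{5} \approx 13.4$)
$z{\left(Q \right)} = 0$ ($z{\left(Q \right)} = \frac{0}{179} = 0 \cdot \frac{1}{179} = 0$)
$u = 10767$ ($u = \left(-16 - 21\right) \left(-291\right) = \left(-37\right) \left(-291\right) = 10767$)
$\left(u - 841\right) + z{\left(K \right)} = \left(10767 - 841\right) + 0 = 9926 + 0 = 9926$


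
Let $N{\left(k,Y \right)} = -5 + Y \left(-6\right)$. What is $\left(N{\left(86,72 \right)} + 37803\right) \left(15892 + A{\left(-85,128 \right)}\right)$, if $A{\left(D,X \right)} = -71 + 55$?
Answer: $593222616$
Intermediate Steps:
$N{\left(k,Y \right)} = -5 - 6 Y$
$A{\left(D,X \right)} = -16$
$\left(N{\left(86,72 \right)} + 37803\right) \left(15892 + A{\left(-85,128 \right)}\right) = \left(\left(-5 - 432\right) + 37803\right) \left(15892 - 16\right) = \left(\left(-5 - 432\right) + 37803\right) 15876 = \left(-437 + 37803\right) 15876 = 37366 \cdot 15876 = 593222616$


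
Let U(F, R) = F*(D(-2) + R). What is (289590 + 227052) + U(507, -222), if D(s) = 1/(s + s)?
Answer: 1615845/4 ≈ 4.0396e+5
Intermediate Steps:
D(s) = 1/(2*s)
U(F, R) = F*(-¼ + R) (U(F, R) = F*((½)/(-2) + R) = F*((½)*(-½) + R) = F*(-¼ + R))
(289590 + 227052) + U(507, -222) = (289590 + 227052) + 507*(-¼ - 222) = 516642 + 507*(-889/4) = 516642 - 450723/4 = 1615845/4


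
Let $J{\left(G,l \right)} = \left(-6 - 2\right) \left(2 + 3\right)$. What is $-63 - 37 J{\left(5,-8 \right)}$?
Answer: $1417$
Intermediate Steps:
$J{\left(G,l \right)} = -40$ ($J{\left(G,l \right)} = \left(-8\right) 5 = -40$)
$-63 - 37 J{\left(5,-8 \right)} = -63 - -1480 = -63 + 1480 = 1417$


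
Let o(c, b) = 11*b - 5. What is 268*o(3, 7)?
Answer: 19296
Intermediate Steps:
o(c, b) = -5 + 11*b
268*o(3, 7) = 268*(-5 + 11*7) = 268*(-5 + 77) = 268*72 = 19296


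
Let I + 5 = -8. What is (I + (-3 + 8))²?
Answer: 64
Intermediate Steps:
I = -13 (I = -5 - 8 = -13)
(I + (-3 + 8))² = (-13 + (-3 + 8))² = (-13 + 5)² = (-8)² = 64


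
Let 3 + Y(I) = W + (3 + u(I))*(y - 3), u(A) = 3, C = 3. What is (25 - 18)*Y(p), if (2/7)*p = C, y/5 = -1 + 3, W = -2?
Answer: 259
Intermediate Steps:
y = 10 (y = 5*(-1 + 3) = 5*2 = 10)
p = 21/2 (p = (7/2)*3 = 21/2 ≈ 10.500)
Y(I) = 37 (Y(I) = -3 + (-2 + (3 + 3)*(10 - 3)) = -3 + (-2 + 6*7) = -3 + (-2 + 42) = -3 + 40 = 37)
(25 - 18)*Y(p) = (25 - 18)*37 = 7*37 = 259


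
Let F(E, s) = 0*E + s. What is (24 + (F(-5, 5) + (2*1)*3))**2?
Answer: 1225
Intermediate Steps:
F(E, s) = s (F(E, s) = 0 + s = s)
(24 + (F(-5, 5) + (2*1)*3))**2 = (24 + (5 + (2*1)*3))**2 = (24 + (5 + 2*3))**2 = (24 + (5 + 6))**2 = (24 + 11)**2 = 35**2 = 1225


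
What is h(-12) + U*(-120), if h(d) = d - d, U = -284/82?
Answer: 17040/41 ≈ 415.61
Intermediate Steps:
U = -142/41 (U = -284*1/82 = -142/41 ≈ -3.4634)
h(d) = 0
h(-12) + U*(-120) = 0 - 142/41*(-120) = 0 + 17040/41 = 17040/41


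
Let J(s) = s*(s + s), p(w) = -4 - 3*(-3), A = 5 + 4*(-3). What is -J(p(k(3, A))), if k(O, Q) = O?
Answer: -50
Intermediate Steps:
A = -7 (A = 5 - 12 = -7)
p(w) = 5 (p(w) = -4 + 9 = 5)
J(s) = 2*s**2 (J(s) = s*(2*s) = 2*s**2)
-J(p(k(3, A))) = -2*5**2 = -2*25 = -1*50 = -50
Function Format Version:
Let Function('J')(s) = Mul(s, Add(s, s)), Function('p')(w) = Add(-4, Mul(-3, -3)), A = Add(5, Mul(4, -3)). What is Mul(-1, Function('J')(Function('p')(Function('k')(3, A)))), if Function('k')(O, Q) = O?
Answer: -50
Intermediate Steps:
A = -7 (A = Add(5, -12) = -7)
Function('p')(w) = 5 (Function('p')(w) = Add(-4, 9) = 5)
Function('J')(s) = Mul(2, Pow(s, 2)) (Function('J')(s) = Mul(s, Mul(2, s)) = Mul(2, Pow(s, 2)))
Mul(-1, Function('J')(Function('p')(Function('k')(3, A)))) = Mul(-1, Mul(2, Pow(5, 2))) = Mul(-1, Mul(2, 25)) = Mul(-1, 50) = -50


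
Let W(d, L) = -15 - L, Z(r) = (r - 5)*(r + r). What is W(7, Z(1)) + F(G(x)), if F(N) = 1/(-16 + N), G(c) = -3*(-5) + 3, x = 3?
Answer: -13/2 ≈ -6.5000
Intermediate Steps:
G(c) = 18 (G(c) = 15 + 3 = 18)
Z(r) = 2*r*(-5 + r) (Z(r) = (-5 + r)*(2*r) = 2*r*(-5 + r))
W(7, Z(1)) + F(G(x)) = (-15 - 2*(-5 + 1)) + 1/(-16 + 18) = (-15 - 2*(-4)) + 1/2 = (-15 - 1*(-8)) + ½ = (-15 + 8) + ½ = -7 + ½ = -13/2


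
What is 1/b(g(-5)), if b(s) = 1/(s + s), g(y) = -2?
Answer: -4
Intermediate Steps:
b(s) = 1/(2*s)
1/b(g(-5)) = 1/((½)/(-2)) = 1/((½)*(-½)) = 1/(-¼) = -4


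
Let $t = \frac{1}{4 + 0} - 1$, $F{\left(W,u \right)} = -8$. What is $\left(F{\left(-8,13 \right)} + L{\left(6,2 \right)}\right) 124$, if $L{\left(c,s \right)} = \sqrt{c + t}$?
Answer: $-992 + 62 \sqrt{21} \approx -707.88$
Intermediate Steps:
$t = - \frac{3}{4}$ ($t = \frac{1}{4} - 1 = - \frac{3}{4} \approx -0.75$)
$L{\left(c,s \right)} = \sqrt{- \frac{3}{4} + c}$ ($L{\left(c,s \right)} = \sqrt{c - \frac{3}{4}} = \sqrt{- \frac{3}{4} + c}$)
$\left(F{\left(-8,13 \right)} + L{\left(6,2 \right)}\right) 124 = \left(-8 + \frac{\sqrt{-3 + 4 \cdot 6}}{2}\right) 124 = \left(-8 + \frac{\sqrt{-3 + 24}}{2}\right) 124 = \left(-8 + \frac{\sqrt{21}}{2}\right) 124 = -992 + 62 \sqrt{21}$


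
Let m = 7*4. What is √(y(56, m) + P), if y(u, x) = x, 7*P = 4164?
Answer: 2*√7630/7 ≈ 24.957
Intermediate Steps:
P = 4164/7 (P = (⅐)*4164 = 4164/7 ≈ 594.86)
m = 28
√(y(56, m) + P) = √(28 + 4164/7) = √(4360/7) = 2*√7630/7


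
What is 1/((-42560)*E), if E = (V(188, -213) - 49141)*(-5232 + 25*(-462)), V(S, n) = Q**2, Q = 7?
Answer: -1/35063564336640 ≈ -2.8520e-14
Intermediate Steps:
V(S, n) = 49 (V(S, n) = 7**2 = 49)
E = 823861944 (E = (49 - 49141)*(-5232 + 25*(-462)) = -49092*(-5232 - 11550) = -49092*(-16782) = 823861944)
1/((-42560)*E) = 1/(-42560*823861944) = -1/42560*1/823861944 = -1/35063564336640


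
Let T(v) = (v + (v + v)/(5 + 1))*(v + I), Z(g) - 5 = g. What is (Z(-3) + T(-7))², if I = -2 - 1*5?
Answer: 158404/9 ≈ 17600.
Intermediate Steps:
Z(g) = 5 + g
I = -7 (I = -2 - 5 = -7)
T(v) = 4*v*(-7 + v)/3 (T(v) = (v + (v + v)/(5 + 1))*(v - 7) = (v + (2*v)/6)*(-7 + v) = (v + (2*v)*(⅙))*(-7 + v) = (v + v/3)*(-7 + v) = (4*v/3)*(-7 + v) = 4*v*(-7 + v)/3)
(Z(-3) + T(-7))² = ((5 - 3) + (4/3)*(-7)*(-7 - 7))² = (2 + (4/3)*(-7)*(-14))² = (2 + 392/3)² = (398/3)² = 158404/9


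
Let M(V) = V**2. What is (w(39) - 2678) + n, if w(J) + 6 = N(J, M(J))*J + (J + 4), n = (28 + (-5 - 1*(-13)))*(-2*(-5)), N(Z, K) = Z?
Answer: -760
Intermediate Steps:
n = 360 (n = (28 + (-5 + 13))*10 = (28 + 8)*10 = 36*10 = 360)
w(J) = -2 + J + J**2 (w(J) = -6 + (J*J + (J + 4)) = -6 + (J**2 + (4 + J)) = -6 + (4 + J + J**2) = -2 + J + J**2)
(w(39) - 2678) + n = ((-2 + 39 + 39**2) - 2678) + 360 = ((-2 + 39 + 1521) - 2678) + 360 = (1558 - 2678) + 360 = -1120 + 360 = -760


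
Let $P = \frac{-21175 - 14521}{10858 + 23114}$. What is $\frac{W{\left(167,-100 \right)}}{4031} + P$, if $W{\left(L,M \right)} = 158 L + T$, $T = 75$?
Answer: $\frac{188760629}{34235283} \approx 5.5136$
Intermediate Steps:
$W{\left(L,M \right)} = 75 + 158 L$ ($W{\left(L,M \right)} = 158 L + 75 = 75 + 158 L$)
$P = - \frac{8924}{8493}$ ($P = - \frac{35696}{33972} = \left(-35696\right) \frac{1}{33972} = - \frac{8924}{8493} \approx -1.0507$)
$\frac{W{\left(167,-100 \right)}}{4031} + P = \frac{75 + 158 \cdot 167}{4031} - \frac{8924}{8493} = \left(75 + 26386\right) \frac{1}{4031} - \frac{8924}{8493} = 26461 \cdot \frac{1}{4031} - \frac{8924}{8493} = \frac{26461}{4031} - \frac{8924}{8493} = \frac{188760629}{34235283}$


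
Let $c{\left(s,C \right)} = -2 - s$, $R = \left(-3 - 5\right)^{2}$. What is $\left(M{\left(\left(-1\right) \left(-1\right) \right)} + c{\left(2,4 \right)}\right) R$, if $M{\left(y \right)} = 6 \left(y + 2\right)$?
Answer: $896$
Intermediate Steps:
$R = 64$ ($R = \left(-8\right)^{2} = 64$)
$M{\left(y \right)} = 12 + 6 y$ ($M{\left(y \right)} = 6 \left(2 + y\right) = 12 + 6 y$)
$\left(M{\left(\left(-1\right) \left(-1\right) \right)} + c{\left(2,4 \right)}\right) R = \left(\left(12 + 6 \left(\left(-1\right) \left(-1\right)\right)\right) - 4\right) 64 = \left(\left(12 + 6 \cdot 1\right) - 4\right) 64 = \left(\left(12 + 6\right) - 4\right) 64 = \left(18 - 4\right) 64 = 14 \cdot 64 = 896$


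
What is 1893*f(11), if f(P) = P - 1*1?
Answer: 18930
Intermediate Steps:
f(P) = -1 + P (f(P) = P - 1 = -1 + P)
1893*f(11) = 1893*(-1 + 11) = 1893*10 = 18930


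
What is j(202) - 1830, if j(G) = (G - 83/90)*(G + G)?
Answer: 3573244/45 ≈ 79405.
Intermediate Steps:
j(G) = 2*G*(-83/90 + G) (j(G) = (G - 83*1/90)*(2*G) = (G - 83/90)*(2*G) = (-83/90 + G)*(2*G) = 2*G*(-83/90 + G))
j(202) - 1830 = (1/45)*202*(-83 + 90*202) - 1830 = (1/45)*202*(-83 + 18180) - 1830 = (1/45)*202*18097 - 1830 = 3655594/45 - 1830 = 3573244/45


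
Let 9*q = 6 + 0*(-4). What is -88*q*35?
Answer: -6160/3 ≈ -2053.3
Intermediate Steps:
q = ⅔ (q = (6 + 0*(-4))/9 = (6 + 0)/9 = (⅑)*6 = ⅔ ≈ 0.66667)
-88*q*35 = -88*⅔*35 = -176/3*35 = -6160/3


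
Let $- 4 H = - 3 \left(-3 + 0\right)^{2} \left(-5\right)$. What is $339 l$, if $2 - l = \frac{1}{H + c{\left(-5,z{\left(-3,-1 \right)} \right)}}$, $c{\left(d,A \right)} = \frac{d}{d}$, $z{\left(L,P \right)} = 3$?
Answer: $\frac{90174}{131} \approx 688.35$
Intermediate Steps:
$c{\left(d,A \right)} = 1$
$H = - \frac{135}{4}$ ($H = - \frac{- 3 \left(-3 + 0\right)^{2} \left(-5\right)}{4} = - \frac{- 3 \left(-3\right)^{2} \left(-5\right)}{4} = - \frac{\left(-3\right) 9 \left(-5\right)}{4} = - \frac{\left(-27\right) \left(-5\right)}{4} = \left(- \frac{1}{4}\right) 135 = - \frac{135}{4} \approx -33.75$)
$l = \frac{266}{131}$ ($l = 2 - \frac{1}{- \frac{135}{4} + 1} = 2 - \frac{1}{- \frac{131}{4}} = 2 - - \frac{4}{131} = 2 + \frac{4}{131} = \frac{266}{131} \approx 2.0305$)
$339 l = 339 \cdot \frac{266}{131} = \frac{90174}{131}$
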